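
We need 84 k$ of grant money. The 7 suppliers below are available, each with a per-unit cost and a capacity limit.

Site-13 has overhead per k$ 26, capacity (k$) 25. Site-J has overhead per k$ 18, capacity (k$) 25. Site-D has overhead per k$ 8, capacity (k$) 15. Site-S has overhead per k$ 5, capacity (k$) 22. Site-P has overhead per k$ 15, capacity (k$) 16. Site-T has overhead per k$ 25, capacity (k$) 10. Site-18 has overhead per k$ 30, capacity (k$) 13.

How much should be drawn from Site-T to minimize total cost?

6

Cheapest first:
Take 22 from Site-S at 5 ; need 62 more.
Take 15 from Site-D at 8 ; need 47 more.
Site-P (15): use full 16 ; 31 k$ to go.
Site-J at 18: take all 25 k$ ; 6 still needed.
Site-T (25): take the remaining 6 ; done.
Site-13, Site-18: unused.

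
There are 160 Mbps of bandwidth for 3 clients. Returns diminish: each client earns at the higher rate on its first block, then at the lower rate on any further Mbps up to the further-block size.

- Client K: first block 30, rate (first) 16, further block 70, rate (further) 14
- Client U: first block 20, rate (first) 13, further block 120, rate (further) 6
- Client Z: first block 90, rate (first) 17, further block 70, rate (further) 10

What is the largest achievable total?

2570

Order all 6 blocks by rate: Client Z/T1 17 > Client K/T1 16 > Client K/T2 14 > Client U/T1 13 > Client Z/T2 10 > Client U/T2 6.
Fill Client Z T1 block (90 at 17) → 70 left.
Fill Client K T1 block (30 at 16) → 40 left.
Client K/T2: +40 of 70 at 14; pool empty.
Total = 17×90 + 16×30 + 14×40 = 2570.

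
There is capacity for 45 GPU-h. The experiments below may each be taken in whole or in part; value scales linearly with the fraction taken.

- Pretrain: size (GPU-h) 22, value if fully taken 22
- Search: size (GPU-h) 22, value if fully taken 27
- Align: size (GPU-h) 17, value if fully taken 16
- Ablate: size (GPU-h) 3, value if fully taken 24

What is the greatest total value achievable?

71

Rank by value-to-size ratio: Ablate 24/3≈8, Search 27/22≈1.23, Pretrain 22/22≈1, Align 16/17≈0.941.
Ablate: take in full, 3 GPU-h for value 24 ; 42 left.
All 22 GPU-h of Search fit (value 27) ; 20 remain.
Fill the last 20 GPU-h with part of Pretrain: 20/22 of it earns 20.
Total value = 71.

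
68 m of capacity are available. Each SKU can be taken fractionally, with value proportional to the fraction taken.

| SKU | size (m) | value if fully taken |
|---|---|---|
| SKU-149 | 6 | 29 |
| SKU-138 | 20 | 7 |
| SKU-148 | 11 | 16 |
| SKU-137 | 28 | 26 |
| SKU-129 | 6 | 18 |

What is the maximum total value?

Best value per unit of size first: SKU-149 29/6≈4.83, SKU-129 18/6≈3, SKU-148 16/11≈1.45, SKU-137 26/28≈0.929, SKU-138 7/20≈0.35.
All 6 m of SKU-149 fit (value 29) ; 62 remain.
Take all of SKU-129 (6 m, value 18) ; 56 m left.
All 11 m of SKU-148 fit (value 16) ; 45 remain.
SKU-137: take in full, 28 m for value 26 ; 17 left.
Fill the last 17 m with part of SKU-138: 17/20 of it earns 5.95.
Total value = 94.95.

94.95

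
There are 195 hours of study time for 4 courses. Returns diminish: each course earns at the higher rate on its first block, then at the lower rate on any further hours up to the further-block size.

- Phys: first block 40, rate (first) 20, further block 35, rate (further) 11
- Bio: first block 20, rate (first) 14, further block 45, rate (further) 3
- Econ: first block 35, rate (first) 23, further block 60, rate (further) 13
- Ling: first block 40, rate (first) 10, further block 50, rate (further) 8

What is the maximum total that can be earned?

Order all 8 blocks by rate: Econ/first 23 > Phys/first 20 > Bio/first 14 > Econ/second 13 > Phys/second 11 > Ling/first 10 > Ling/second 8 > Bio/second 3.
Econ first at 23: fill all 35 ; 160 left.
Fill Phys first block (40 at 20) ; 120 left.
Bio/first (14): +20 ; 100 left.
Fill Econ second block (60 at 13) ; 40 left.
Phys second at 11: fill all 35 ; 5 left.
Ling/first: +5 of 40 at 10; pool empty.
Total = 23×35 + 20×40 + 14×20 + 13×60 + 11×35 + 10×5 = 3100.

3100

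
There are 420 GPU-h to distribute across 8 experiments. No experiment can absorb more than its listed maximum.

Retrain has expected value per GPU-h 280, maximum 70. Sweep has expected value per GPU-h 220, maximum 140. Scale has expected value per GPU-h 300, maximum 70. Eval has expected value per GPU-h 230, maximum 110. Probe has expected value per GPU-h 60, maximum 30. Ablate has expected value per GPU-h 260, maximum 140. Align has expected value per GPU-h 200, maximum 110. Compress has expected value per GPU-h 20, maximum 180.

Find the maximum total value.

108900

Rank by expected value per GPU-h: Scale 300 > Retrain 280 > Ablate 260 > Eval 230 > Sweep 220 > Align 200 > Probe 60 > Compress 20.
Scale: +70 to 70 (cap) → 350 left.
Retrain: +70 to 70 (cap) → 280 left.
Give Ablate 140 to hit its cap of 140 → 140 left.
Give Eval 110 to hit its cap of 110 → 30 left.
Only 30 left; Sweep takes them to reach 30.
Total = 280×70 + 220×30 + 300×70 + 230×110 + 260×140 = 108900.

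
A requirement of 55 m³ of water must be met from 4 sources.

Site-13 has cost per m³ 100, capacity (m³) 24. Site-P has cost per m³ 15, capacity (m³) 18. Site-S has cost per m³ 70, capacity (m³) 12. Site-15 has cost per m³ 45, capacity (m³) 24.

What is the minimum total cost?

Use sources in increasing cost order.
Site-P at 15: take all 18 m³ — 37 still needed.
Site-15 at 45: take all 24 m³ — 13 still needed.
Take 12 from Site-S at 70 — need 1 more.
Site-13 at 100: take 1 of its 24 — requirement met.
Cost = 18×15 + 24×45 + 12×70 + 1×100 = 2290.

2290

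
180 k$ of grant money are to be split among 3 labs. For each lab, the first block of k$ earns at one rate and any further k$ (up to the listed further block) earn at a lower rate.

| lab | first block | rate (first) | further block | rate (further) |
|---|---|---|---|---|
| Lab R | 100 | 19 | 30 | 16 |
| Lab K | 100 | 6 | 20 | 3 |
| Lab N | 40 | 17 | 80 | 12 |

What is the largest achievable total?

3180

Rank every tier by rate: Lab R/T1 19 > Lab N/T1 17 > Lab R/T2 16 > Lab N/T2 12 > Lab K/T1 6 > Lab K/T2 3.
Lab R T1 at 19: fill all 100 ; 80 left.
Fill Lab N T1 block (40 at 17) ; 40 left.
Lab R T2 at 16: fill all 30 ; 10 left.
10 remain; put them into Lab N T2 at 12.
Total = 19×100 + 17×40 + 16×30 + 12×10 = 3180.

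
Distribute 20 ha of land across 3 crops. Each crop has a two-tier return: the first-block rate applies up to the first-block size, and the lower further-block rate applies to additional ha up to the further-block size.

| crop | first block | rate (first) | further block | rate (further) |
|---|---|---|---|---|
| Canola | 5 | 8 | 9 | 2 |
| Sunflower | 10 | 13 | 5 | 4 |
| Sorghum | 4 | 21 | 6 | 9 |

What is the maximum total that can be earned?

Rank every tier by rate: Sorghum/tier1 21 > Sunflower/tier1 13 > Sorghum/tier2 9 > Canola/tier1 8 > Sunflower/tier2 4 > Canola/tier2 2.
Sorghum tier1 at 21: fill all 4 — 16 left.
Fill Sunflower tier1 block (10 at 13) — 6 left.
Sorghum tier2 at 9: fill all 6 — 0 left.
Total = 21×4 + 13×10 + 9×6 = 268.

268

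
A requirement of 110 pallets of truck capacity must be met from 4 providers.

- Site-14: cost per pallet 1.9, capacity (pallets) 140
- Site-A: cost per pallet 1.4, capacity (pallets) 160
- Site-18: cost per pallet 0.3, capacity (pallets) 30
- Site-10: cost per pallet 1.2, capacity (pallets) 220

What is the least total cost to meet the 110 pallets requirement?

Fill from the cheapest provider first.
Site-18 at 0.3: take all 30 pallets ; 80 still needed.
Site-10 (1.2): take the remaining 80 ; done.
Site-A, Site-14: unused.
Cost = 30×0.3 + 80×1.2 = 105.

105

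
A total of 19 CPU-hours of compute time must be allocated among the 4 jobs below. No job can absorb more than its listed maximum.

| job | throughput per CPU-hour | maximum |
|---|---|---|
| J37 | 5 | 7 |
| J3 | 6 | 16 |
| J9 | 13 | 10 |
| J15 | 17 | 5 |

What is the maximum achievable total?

Highest throughput per CPU-hour first: J15 17 > J9 13 > J3 6 > J37 5.
J15 takes 5 to reach its cap of 5 — 14 left.
J9 takes 10 to reach its cap of 10 — 4 left.
J3: +4 (room for 16) → 4. Pool exhausted.
Total = 6×4 + 13×10 + 17×5 = 239.

239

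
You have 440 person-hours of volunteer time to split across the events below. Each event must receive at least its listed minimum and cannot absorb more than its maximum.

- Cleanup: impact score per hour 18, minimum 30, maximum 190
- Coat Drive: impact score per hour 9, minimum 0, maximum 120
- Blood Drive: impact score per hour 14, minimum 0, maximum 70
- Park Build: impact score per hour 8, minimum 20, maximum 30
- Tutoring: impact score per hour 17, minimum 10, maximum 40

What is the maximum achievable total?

6320

Meeting every minimum uses 30+0+0+20+10 = 60 person-hours, leaving 380.
Order the events by impact score per hour: Cleanup 18 > Tutoring 17 > Blood Drive 14 > Coat Drive 9 > Park Build 8.
Give Cleanup 160 more to hit its cap of 190 ; 220 left.
Give Tutoring 30 more to hit its cap of 40 ; 190 left.
Blood Drive: +70 to 70 (cap) ; 120 left.
Coat Drive: +120 to 120 (cap) ; 0 left.
Total = 18×190 + 9×120 + 14×70 + 8×20 + 17×40 = 6320.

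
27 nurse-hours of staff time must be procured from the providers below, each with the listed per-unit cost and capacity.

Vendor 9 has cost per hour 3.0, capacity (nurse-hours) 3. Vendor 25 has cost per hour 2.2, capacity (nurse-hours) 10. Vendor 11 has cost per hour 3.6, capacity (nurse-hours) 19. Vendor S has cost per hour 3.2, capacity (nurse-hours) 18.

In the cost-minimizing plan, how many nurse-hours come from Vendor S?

14

Fill from the cheapest provider first.
Vendor 25 (2.2): use full 10 — 17 nurse-hours to go.
Vendor 9 (3.0): use full 3 — 14 nurse-hours to go.
Vendor S (3.2): take the remaining 14 — done.
Vendor 11: unused.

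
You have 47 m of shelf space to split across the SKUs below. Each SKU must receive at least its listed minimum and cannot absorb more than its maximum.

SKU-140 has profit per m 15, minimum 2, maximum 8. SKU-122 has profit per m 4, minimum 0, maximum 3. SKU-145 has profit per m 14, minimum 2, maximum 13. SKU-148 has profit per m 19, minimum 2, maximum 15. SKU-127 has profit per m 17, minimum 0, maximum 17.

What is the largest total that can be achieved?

792

Meeting every minimum uses 2+0+2+2+0 = 6 m, leaving 41.
Order the SKUs by profit per m: SKU-148 19 > SKU-127 17 > SKU-140 15 > SKU-145 14 > SKU-122 4.
SKU-148 takes 13 more to reach its cap of 15 → 28 left.
SKU-127 takes 17 more to reach its cap of 17 → 11 left.
SKU-140 takes 6 more to reach its cap of 8 → 5 left.
SKU-145 has room for 11 more but only 5 remain, so it gets 7.
Total = 15×8 + 14×7 + 19×15 + 17×17 = 792.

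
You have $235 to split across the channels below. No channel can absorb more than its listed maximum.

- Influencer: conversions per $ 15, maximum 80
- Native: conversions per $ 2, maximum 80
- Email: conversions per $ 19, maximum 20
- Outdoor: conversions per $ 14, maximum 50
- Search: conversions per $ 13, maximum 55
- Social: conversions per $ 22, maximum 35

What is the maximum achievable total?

Rank by conversions per $: Social 22 > Email 19 > Influencer 15 > Outdoor 14 > Search 13 > Native 2.
Give Social 35 to hit its cap of 35 ; 200 left.
Email takes 20 to reach its cap of 20 ; 180 left.
Influencer takes 80 to reach its cap of 80 ; 100 left.
Outdoor: +50 to 50 (cap) ; 50 left.
Search: +50 (room for 55) → 50. Pool exhausted.
Total = 15×80 + 19×20 + 14×50 + 13×50 + 22×35 = 3700.

3700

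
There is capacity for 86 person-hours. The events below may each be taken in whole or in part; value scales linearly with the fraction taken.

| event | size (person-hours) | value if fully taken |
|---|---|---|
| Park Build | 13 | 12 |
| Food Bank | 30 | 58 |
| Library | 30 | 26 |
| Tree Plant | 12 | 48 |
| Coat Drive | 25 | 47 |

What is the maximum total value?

170.2

Sort by value density: Tree Plant 48/12≈4, Food Bank 58/30≈1.93, Coat Drive 47/25≈1.88, Park Build 12/13≈0.923, Library 26/30≈0.867.
All 12 person-hours of Tree Plant fit (value 48) ; 74 remain.
All 30 person-hours of Food Bank fit (value 58) ; 44 remain.
Take all of Coat Drive (25 person-hours, value 47) ; 19 person-hours left.
Take all of Park Build (13 person-hours, value 12) ; 6 person-hours left.
6 person-hours left: a 6/30 share of Library gives 26×6/30 = 5.2.
Total value = 170.2.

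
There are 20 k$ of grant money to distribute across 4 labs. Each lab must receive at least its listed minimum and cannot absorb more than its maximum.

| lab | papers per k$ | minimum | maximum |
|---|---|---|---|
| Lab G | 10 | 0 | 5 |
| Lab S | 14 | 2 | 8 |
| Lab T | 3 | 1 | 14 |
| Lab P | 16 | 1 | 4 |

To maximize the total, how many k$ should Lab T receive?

3

Meeting every minimum uses 0+2+1+1 = 4 k$, leaving 16.
Rank by papers per k$: Lab P 16 > Lab S 14 > Lab G 10 > Lab T 3.
Give Lab P 3 more to hit its cap of 4 → 13 left.
Lab S: +6 to 8 (cap) → 7 left.
Give Lab G 5 more to hit its cap of 5 → 2 left.
Lab T: +2 (room for 13) → 3. Pool exhausted.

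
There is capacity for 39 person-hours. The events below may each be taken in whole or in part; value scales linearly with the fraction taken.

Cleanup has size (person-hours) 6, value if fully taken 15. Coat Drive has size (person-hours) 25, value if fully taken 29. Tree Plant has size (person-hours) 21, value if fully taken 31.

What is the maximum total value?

Sort by value density: Cleanup 15/6≈2.5, Tree Plant 31/21≈1.48, Coat Drive 29/25≈1.16.
Cleanup: take in full, 6 person-hours for value 15 — 33 left.
Take all of Tree Plant (21 person-hours, value 31) — 12 person-hours left.
Only 12 person-hours remain; take 12/25 of Coat Drive for value 29×12/25 = 13.92.
Total value = 59.92.

59.92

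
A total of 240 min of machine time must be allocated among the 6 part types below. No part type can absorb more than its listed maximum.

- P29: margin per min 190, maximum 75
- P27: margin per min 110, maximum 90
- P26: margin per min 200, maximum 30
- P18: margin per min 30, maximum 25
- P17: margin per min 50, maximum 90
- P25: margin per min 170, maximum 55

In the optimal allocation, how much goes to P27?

80

Rank by margin per min: P26 200 > P29 190 > P25 170 > P27 110 > P17 50 > P18 30.
P26: +30 to 30 (cap) — 210 left.
P29 takes 75 to reach its cap of 75 — 135 left.
P25 takes 55 to reach its cap of 55 — 80 left.
Only 80 left; P27 takes them to reach 80.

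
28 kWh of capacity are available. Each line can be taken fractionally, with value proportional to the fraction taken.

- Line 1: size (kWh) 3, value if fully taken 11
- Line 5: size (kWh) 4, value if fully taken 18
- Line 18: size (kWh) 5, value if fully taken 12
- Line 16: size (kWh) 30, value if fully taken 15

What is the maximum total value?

49

Best value per unit of size first: Line 5 18/4≈4.5, Line 1 11/3≈3.67, Line 18 12/5≈2.4, Line 16 15/30≈0.5.
Take all of Line 5 (4 kWh, value 18) ; 24 kWh left.
Take all of Line 1 (3 kWh, value 11) ; 21 kWh left.
Line 18: take in full, 5 kWh for value 12 ; 16 left.
Only 16 kWh remain; take 16/30 of Line 16 for value 15×16/30 = 8.
Total value = 49.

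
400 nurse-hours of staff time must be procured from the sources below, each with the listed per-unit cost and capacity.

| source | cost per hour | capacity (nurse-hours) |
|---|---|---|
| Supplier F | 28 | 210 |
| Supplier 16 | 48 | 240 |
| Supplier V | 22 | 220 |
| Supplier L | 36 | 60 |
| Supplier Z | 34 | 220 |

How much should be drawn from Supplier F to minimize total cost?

Use sources in increasing cost order.
Supplier V (22): use full 220 — 180 nurse-hours to go.
Supplier F at 28: take 180 of its 210 — requirement met.
Supplier Z, Supplier L, Supplier 16: unused.

180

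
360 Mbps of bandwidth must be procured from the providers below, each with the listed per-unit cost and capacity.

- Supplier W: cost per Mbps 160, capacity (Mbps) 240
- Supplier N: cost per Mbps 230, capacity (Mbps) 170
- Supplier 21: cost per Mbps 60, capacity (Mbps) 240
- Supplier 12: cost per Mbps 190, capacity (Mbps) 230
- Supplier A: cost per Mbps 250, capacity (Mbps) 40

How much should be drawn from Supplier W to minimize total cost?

Cheapest first:
Supplier 21 (60): use full 240 — 120 Mbps to go.
Supplier W at 160: take 120 of its 240 — requirement met.
Supplier 12, Supplier N, Supplier A: unused.

120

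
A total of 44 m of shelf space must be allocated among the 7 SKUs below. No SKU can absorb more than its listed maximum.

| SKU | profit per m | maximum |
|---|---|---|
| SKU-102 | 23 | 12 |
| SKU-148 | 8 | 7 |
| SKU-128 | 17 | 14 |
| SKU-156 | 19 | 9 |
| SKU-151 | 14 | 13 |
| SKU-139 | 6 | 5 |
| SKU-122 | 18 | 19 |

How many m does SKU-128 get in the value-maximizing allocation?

4

Order the SKUs by profit per m: SKU-102 23 > SKU-156 19 > SKU-122 18 > SKU-128 17 > SKU-151 14 > SKU-148 8 > SKU-139 6.
SKU-102 takes 12 to reach its cap of 12 → 32 left.
Give SKU-156 9 to hit its cap of 9 → 23 left.
SKU-122 takes 19 to reach its cap of 19 → 4 left.
Only 4 left; SKU-128 takes them to reach 4.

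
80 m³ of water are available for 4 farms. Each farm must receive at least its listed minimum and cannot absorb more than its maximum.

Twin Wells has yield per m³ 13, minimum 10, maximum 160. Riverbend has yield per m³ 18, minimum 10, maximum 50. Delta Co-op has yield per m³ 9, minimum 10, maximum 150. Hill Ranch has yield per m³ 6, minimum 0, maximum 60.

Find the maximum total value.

1250

Meeting every minimum uses 10+10+10+0 = 30 m³, leaving 50.
Rank by yield per m³: Riverbend 18 > Twin Wells 13 > Delta Co-op 9 > Hill Ranch 6.
Riverbend: +40 to 50 (cap) ; 10 left.
Twin Wells has room for 150 more but only 10 remain, so it gets 20.
Total = 13×20 + 18×50 + 9×10 = 1250.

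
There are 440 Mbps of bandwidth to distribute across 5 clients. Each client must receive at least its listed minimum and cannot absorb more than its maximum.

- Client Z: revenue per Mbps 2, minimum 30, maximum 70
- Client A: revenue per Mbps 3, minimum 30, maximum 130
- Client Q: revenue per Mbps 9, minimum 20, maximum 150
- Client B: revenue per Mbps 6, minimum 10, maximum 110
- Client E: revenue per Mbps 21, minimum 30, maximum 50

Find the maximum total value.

3420

Meeting every minimum uses 30+30+20+10+30 = 120 Mbps, leaving 320.
Rank by revenue per Mbps: Client E 21 > Client Q 9 > Client B 6 > Client A 3 > Client Z 2.
Client E: +20 to 50 (cap) → 300 left.
Client Q: +130 to 150 (cap) → 170 left.
Give Client B 100 more to hit its cap of 110 → 70 left.
Client A has room for 100 more but only 70 remain, so it gets 100.
Total = 2×30 + 3×100 + 9×150 + 6×110 + 21×50 = 3420.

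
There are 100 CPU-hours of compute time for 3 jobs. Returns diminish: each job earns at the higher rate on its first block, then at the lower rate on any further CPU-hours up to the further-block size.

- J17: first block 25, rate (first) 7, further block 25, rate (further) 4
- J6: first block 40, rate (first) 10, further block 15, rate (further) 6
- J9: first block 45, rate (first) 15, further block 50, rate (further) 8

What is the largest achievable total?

1195

Rank every tier by rate: J9/tier1 15 > J6/tier1 10 > J9/tier2 8 > J17/tier1 7 > J6/tier2 6 > J17/tier2 4.
Fill J9 tier1 block (45 at 15) ; 55 left.
J6 tier1 at 10: fill all 40 ; 15 left.
15 remain; put them into J9 tier2 at 8.
Total = 15×45 + 10×40 + 8×15 = 1195.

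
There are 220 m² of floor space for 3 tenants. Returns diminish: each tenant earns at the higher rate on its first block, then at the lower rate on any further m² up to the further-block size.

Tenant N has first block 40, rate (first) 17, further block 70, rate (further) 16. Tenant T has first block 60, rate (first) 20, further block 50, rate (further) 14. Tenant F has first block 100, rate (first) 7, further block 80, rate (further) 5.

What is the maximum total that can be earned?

3700

Treat each block as its own option and order by rate: Tenant T/tier1 20 > Tenant N/tier1 17 > Tenant N/tier2 16 > Tenant T/tier2 14 > Tenant F/tier1 7 > Tenant F/tier2 5.
Tenant T tier1 at 20: fill all 60 → 160 left.
Fill Tenant N tier1 block (40 at 17) → 120 left.
Tenant N tier2 at 16: fill all 70 → 50 left.
Fill Tenant T tier2 block (50 at 14) → 0 left.
Total = 20×60 + 17×40 + 16×70 + 14×50 = 3700.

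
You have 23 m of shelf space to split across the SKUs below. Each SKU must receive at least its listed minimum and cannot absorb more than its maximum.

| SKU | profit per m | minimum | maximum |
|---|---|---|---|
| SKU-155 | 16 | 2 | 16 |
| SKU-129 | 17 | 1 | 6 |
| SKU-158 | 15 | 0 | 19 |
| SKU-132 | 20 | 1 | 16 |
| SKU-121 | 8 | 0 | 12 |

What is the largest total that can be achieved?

437

Meeting every minimum uses 2+1+0+1+0 = 4 m, leaving 19.
Highest profit per m first: SKU-132 20 > SKU-129 17 > SKU-155 16 > SKU-158 15 > SKU-121 8.
SKU-132 takes 15 more to reach its cap of 16 ; 4 left.
SKU-129: +4 (room for 5) → 5. Pool exhausted.
Total = 16×2 + 17×5 + 20×16 = 437.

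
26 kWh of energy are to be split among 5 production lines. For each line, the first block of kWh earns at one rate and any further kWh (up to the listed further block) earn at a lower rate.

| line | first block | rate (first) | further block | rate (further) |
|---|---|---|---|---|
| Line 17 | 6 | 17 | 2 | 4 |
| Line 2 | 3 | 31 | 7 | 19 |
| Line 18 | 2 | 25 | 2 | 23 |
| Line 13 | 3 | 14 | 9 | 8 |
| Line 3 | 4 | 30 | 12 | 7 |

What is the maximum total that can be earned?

572

Rank every tier by rate: Line 2/first 31 > Line 3/first 30 > Line 18/first 25 > Line 18/second 23 > Line 2/second 19 > Line 17/first 17 > Line 13/first 14 > Line 13/second 8 > Line 3/second 7 > Line 17/second 4.
Line 2 first at 31: fill all 3 → 23 left.
Line 3 first at 30: fill all 4 → 19 left.
Line 18/first (25): +2 → 17 left.
Line 18/second (23): +2 → 15 left.
Line 2 second at 19: fill all 7 → 8 left.
Line 17/first (17): +6 → 2 left.
Line 13 first at 14: only 2 left, fill 2.
Total = 31×3 + 30×4 + 25×2 + 23×2 + 19×7 + 17×6 + 14×2 = 572.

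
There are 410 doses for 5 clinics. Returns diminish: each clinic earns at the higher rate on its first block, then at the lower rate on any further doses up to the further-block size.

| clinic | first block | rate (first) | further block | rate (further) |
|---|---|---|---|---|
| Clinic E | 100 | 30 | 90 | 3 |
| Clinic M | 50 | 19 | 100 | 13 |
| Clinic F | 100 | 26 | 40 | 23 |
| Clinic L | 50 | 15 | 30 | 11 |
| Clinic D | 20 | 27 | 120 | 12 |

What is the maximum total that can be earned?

9410

Treat each block as its own option and order by rate: Clinic E/T1 30 > Clinic D/T1 27 > Clinic F/T1 26 > Clinic F/T2 23 > Clinic M/T1 19 > Clinic L/T1 15 > Clinic M/T2 13 > Clinic D/T2 12 > Clinic L/T2 11 > Clinic E/T2 3.
Clinic E/T1 (30): +100 — 310 left.
Clinic D/T1 (27): +20 — 290 left.
Clinic F T1 at 26: fill all 100 — 190 left.
Clinic F/T2 (23): +40 — 150 left.
Clinic M/T1 (19): +50 — 100 left.
Clinic L/T1 (15): +50 — 50 left.
Clinic M/T2: +50 of 100 at 13; pool empty.
Total = 30×100 + 27×20 + 26×100 + 23×40 + 19×50 + 15×50 + 13×50 = 9410.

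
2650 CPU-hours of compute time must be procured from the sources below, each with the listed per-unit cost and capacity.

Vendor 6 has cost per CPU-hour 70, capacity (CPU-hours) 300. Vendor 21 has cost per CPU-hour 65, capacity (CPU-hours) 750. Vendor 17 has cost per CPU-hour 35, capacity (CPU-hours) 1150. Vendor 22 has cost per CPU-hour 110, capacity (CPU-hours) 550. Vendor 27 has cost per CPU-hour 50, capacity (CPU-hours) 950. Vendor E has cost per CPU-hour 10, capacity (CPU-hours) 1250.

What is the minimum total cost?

Cheapest first:
Vendor E (10): use full 1250 ; 1400 CPU-hours to go.
Vendor 17 at 35: take all 1150 CPU-hours ; 250 still needed.
Take 250 from Vendor 27 at 50 to finish.
Vendor 21, Vendor 6, Vendor 22: unused.
Cost = 1250×10 + 1150×35 + 250×50 = 65250.

65250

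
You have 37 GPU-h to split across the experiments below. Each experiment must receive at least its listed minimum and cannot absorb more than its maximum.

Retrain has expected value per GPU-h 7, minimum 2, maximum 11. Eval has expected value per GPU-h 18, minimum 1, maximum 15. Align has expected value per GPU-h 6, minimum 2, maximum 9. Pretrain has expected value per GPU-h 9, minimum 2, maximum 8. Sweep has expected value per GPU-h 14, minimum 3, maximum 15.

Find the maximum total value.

Meeting every minimum uses 2+1+2+2+3 = 10 GPU-h, leaving 27.
Rank by expected value per GPU-h: Eval 18 > Sweep 14 > Pretrain 9 > Retrain 7 > Align 6.
Eval: +14 to 15 (cap) — 13 left.
Sweep takes 12 more to reach its cap of 15 — 1 left.
Pretrain has room for 6 more but only 1 remain, so it gets 3.
Total = 7×2 + 18×15 + 6×2 + 9×3 + 14×15 = 533.

533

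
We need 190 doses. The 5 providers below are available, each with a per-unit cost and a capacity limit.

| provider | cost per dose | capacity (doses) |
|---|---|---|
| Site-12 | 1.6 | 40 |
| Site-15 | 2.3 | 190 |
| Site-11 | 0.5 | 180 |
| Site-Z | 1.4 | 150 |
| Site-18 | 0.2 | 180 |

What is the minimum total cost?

41

Fill from the cheapest provider first.
Site-18 at 0.2: take all 180 doses ; 10 still needed.
Site-11 (0.5): take the remaining 10 ; done.
Site-Z, Site-12, Site-15: unused.
Cost = 180×0.2 + 10×0.5 = 41.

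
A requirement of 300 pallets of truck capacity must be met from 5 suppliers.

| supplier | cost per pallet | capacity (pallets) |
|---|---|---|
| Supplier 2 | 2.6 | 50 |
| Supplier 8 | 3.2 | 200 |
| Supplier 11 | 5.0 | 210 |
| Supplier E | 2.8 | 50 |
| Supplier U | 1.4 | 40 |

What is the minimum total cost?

Cheapest first:
Supplier U at 1.4: take all 40 pallets ; 260 still needed.
Take 50 from Supplier 2 at 2.6 ; need 210 more.
Take 50 from Supplier E at 2.8 ; need 160 more.
Supplier 8 (3.2): take the remaining 160 ; done.
Supplier 11: unused.
Cost = 40×1.4 + 50×2.6 + 50×2.8 + 160×3.2 = 838.

838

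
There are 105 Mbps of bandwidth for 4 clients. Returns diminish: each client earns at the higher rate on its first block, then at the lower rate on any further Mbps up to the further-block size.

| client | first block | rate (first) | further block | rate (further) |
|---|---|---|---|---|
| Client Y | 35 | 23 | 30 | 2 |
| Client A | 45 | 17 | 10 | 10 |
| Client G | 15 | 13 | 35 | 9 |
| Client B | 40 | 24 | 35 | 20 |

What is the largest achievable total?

Rank every tier by rate: Client B/first 24 > Client Y/first 23 > Client B/second 20 > Client A/first 17 > Client G/first 13 > Client A/second 10 > Client G/second 9 > Client Y/second 2.
Fill Client B first block (40 at 24) → 65 left.
Fill Client Y first block (35 at 23) → 30 left.
Client B/second: +30 of 35 at 20; pool empty.
Total = 24×40 + 23×35 + 20×30 = 2365.

2365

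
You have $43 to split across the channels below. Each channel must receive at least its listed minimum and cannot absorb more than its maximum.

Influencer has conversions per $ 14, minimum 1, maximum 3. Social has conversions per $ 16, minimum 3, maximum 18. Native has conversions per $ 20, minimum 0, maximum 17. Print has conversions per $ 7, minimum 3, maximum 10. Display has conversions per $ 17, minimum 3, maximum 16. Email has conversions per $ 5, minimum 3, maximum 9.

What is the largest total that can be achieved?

710

Meeting every minimum uses 1+3+0+3+3+3 = 13 $, leaving 30.
Order the channels by conversions per $: Native 20 > Display 17 > Social 16 > Influencer 14 > Print 7 > Email 5.
Native takes 17 more to reach its cap of 17 — 13 left.
Display takes 13 more to reach its cap of 16 — 0 left.
Total = 14×1 + 16×3 + 20×17 + 7×3 + 17×16 + 5×3 = 710.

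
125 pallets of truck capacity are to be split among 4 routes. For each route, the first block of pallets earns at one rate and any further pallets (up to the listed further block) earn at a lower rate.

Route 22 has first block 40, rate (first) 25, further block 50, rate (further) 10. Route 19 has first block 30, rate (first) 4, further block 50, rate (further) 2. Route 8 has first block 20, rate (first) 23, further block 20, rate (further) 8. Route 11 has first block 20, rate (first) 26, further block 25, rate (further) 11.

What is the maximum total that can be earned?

2455

Treat each block as its own option and order by rate: Route 11/tier1 26 > Route 22/tier1 25 > Route 8/tier1 23 > Route 11/tier2 11 > Route 22/tier2 10 > Route 8/tier2 8 > Route 19/tier1 4 > Route 19/tier2 2.
Route 11/tier1 (26): +20 → 105 left.
Route 22/tier1 (25): +40 → 65 left.
Route 8 tier1 at 23: fill all 20 → 45 left.
Route 11 tier2 at 11: fill all 25 → 20 left.
Route 22 tier2 at 10: only 20 left, fill 20.
Total = 26×20 + 25×40 + 23×20 + 11×25 + 10×20 = 2455.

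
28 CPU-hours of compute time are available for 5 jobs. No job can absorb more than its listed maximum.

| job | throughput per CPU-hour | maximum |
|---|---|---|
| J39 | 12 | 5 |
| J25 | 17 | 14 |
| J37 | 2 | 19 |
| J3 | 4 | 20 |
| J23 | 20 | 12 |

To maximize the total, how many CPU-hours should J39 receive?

Highest throughput per CPU-hour first: J23 20 > J25 17 > J39 12 > J3 4 > J37 2.
Give J23 12 to hit its cap of 12 → 16 left.
Give J25 14 to hit its cap of 14 → 2 left.
Only 2 left; J39 takes them to reach 2.

2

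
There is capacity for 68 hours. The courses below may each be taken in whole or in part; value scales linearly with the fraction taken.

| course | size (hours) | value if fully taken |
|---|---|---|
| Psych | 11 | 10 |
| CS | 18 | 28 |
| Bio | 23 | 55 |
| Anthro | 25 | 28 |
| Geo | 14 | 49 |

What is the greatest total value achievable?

146.56

Best value per unit of size first: Geo 49/14≈3.5, Bio 55/23≈2.39, CS 28/18≈1.56, Anthro 28/25≈1.12, Psych 10/11≈0.909.
Take all of Geo (14 hours, value 49) ; 54 hours left.
Take all of Bio (23 hours, value 55) ; 31 hours left.
Take all of CS (18 hours, value 28) ; 13 hours left.
Only 13 hours remain; take 13/25 of Anthro for value 28×13/25 = 14.56.
Total value = 146.56.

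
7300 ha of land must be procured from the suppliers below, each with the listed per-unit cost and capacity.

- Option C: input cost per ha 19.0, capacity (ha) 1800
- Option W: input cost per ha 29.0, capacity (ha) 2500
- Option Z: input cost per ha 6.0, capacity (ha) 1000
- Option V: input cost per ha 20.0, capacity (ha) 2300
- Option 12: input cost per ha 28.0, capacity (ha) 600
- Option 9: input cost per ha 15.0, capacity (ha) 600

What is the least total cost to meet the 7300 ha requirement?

Use suppliers in increasing cost order.
Option Z (6.0): use full 1000 — 6300 ha to go.
Take 600 from Option 9 at 15.0 — need 5700 more.
Option C (19.0): use full 1800 — 3900 ha to go.
Option V at 20.0: take all 2300 ha — 1600 still needed.
Option 12 at 28.0: take all 600 ha — 1000 still needed.
Option W (29.0): take the remaining 1000 — done.
Cost = 1000×6.0 + 600×15.0 + 1800×19.0 + 2300×20.0 + 600×28.0 + 1000×29.0 = 141000.

141000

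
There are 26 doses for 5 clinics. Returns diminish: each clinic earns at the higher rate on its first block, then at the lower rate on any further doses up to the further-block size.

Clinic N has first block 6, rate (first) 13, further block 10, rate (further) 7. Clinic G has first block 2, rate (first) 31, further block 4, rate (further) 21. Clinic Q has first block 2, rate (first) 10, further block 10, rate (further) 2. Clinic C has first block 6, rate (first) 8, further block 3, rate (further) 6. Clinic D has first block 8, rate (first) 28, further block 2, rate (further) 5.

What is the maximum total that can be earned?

500

Order all 10 blocks by rate: Clinic G/first 31 > Clinic D/first 28 > Clinic G/second 21 > Clinic N/first 13 > Clinic Q/first 10 > Clinic C/first 8 > Clinic N/second 7 > Clinic C/second 6 > Clinic D/second 5 > Clinic Q/second 2.
Fill Clinic G first block (2 at 31) — 24 left.
Clinic D/first (28): +8 — 16 left.
Clinic G second at 21: fill all 4 — 12 left.
Clinic N/first (13): +6 — 6 left.
Fill Clinic Q first block (2 at 10) — 4 left.
Clinic C/first: +4 of 6 at 8; pool empty.
Total = 31×2 + 28×8 + 21×4 + 13×6 + 10×2 + 8×4 = 500.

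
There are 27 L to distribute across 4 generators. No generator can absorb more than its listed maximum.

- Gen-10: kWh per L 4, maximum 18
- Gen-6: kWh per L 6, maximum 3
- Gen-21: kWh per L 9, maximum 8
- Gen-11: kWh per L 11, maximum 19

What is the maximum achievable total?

281

Order the generators by kWh per L: Gen-11 11 > Gen-21 9 > Gen-6 6 > Gen-10 4.
Gen-11: +19 to 19 (cap) ; 8 left.
Gen-21 takes 8 to reach its cap of 8 ; 0 left.
Total = 9×8 + 11×19 = 281.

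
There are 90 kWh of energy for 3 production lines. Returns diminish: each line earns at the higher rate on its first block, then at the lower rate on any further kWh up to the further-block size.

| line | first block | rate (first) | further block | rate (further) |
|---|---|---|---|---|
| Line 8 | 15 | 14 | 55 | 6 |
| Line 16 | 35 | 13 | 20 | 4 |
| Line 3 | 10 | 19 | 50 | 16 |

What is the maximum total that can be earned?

Treat each block as its own option and order by rate: Line 3/first 19 > Line 3/second 16 > Line 8/first 14 > Line 16/first 13 > Line 8/second 6 > Line 16/second 4.
Fill Line 3 first block (10 at 19) — 80 left.
Fill Line 3 second block (50 at 16) — 30 left.
Line 8/first (14): +15 — 15 left.
Line 16/first: +15 of 35 at 13; pool empty.
Total = 19×10 + 16×50 + 14×15 + 13×15 = 1395.

1395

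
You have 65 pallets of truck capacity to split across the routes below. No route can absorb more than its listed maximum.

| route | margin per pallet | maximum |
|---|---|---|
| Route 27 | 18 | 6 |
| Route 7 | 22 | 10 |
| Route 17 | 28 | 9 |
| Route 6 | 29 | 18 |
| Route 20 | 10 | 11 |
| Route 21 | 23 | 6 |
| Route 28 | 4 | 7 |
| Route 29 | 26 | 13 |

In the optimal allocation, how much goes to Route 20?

Order the routes by margin per pallet: Route 6 29 > Route 17 28 > Route 29 26 > Route 21 23 > Route 7 22 > Route 27 18 > Route 20 10 > Route 28 4.
Route 6: +18 to 18 (cap) — 47 left.
Give Route 17 9 to hit its cap of 9 — 38 left.
Route 29: +13 to 13 (cap) — 25 left.
Give Route 21 6 to hit its cap of 6 — 19 left.
Route 7: +10 to 10 (cap) — 9 left.
Give Route 27 6 to hit its cap of 6 — 3 left.
Route 20: +3 (room for 11) → 3. Pool exhausted.

3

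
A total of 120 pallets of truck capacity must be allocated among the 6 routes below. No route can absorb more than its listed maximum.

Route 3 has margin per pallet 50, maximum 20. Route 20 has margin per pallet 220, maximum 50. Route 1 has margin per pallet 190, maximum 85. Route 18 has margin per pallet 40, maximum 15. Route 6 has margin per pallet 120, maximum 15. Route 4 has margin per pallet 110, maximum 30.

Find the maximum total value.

24300

Order the routes by margin per pallet: Route 20 220 > Route 1 190 > Route 6 120 > Route 4 110 > Route 3 50 > Route 18 40.
Give Route 20 50 to hit its cap of 50 — 70 left.
Route 1 has room for 85 but only 70 remain, so it gets 70.
Total = 220×50 + 190×70 = 24300.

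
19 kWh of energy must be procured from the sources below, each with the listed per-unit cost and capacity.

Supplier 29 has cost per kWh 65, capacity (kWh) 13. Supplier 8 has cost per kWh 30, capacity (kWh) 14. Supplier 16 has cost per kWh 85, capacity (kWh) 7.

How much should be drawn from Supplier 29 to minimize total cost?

Fill from the cheapest source first.
Supplier 8 at 30: take all 14 kWh — 5 still needed.
Take 5 from Supplier 29 at 65 to finish.
Supplier 16: unused.

5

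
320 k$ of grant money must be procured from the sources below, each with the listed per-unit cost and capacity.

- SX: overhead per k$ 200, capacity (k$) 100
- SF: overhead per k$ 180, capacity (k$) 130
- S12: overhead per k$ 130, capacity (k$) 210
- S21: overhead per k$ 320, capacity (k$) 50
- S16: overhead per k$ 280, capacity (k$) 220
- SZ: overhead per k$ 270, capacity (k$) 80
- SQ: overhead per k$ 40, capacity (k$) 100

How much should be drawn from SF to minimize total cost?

Cheapest first:
SQ at 40: take all 100 k$ — 220 still needed.
Take 210 from S12 at 130 — need 10 more.
SF (180): take the remaining 10 — done.
SX, SZ, S16, S21: unused.

10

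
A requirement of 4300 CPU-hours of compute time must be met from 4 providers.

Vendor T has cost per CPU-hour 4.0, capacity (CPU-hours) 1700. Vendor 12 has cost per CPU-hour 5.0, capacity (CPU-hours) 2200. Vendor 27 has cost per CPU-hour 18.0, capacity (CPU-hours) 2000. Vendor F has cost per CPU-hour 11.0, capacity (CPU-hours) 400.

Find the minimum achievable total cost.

Fill from the cheapest provider first.
Take 1700 from Vendor T at 4.0 → need 2600 more.
Vendor 12 at 5.0: take all 2200 CPU-hours → 400 still needed.
Vendor F at 11.0: take all 400 CPU-hours → 0 still needed.
Vendor 27: unused.
Cost = 1700×4.0 + 2200×5.0 + 400×11.0 = 22200.

22200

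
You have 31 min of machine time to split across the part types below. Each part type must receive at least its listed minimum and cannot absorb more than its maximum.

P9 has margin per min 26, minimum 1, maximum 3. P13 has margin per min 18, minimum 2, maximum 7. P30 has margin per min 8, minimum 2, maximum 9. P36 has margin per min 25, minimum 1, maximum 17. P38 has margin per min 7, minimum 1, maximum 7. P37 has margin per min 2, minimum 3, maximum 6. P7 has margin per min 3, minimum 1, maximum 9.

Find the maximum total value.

607

Meeting every minimum uses 1+2+2+1+1+3+1 = 11 min, leaving 20.
Order the part types by margin per min: P9 26 > P36 25 > P13 18 > P30 8 > P38 7 > P7 3 > P37 2.
P9 takes 2 more to reach its cap of 3 — 18 left.
P36: +16 to 17 (cap) — 2 left.
P13: +2 (room for 5) → 4. Pool exhausted.
Total = 26×3 + 18×4 + 8×2 + 25×17 + 7×1 + 2×3 + 3×1 = 607.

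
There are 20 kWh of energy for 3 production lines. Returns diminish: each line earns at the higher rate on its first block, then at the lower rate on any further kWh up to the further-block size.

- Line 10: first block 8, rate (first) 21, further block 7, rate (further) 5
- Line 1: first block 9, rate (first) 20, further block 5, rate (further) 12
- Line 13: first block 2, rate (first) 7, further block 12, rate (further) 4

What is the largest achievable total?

Order all 6 blocks by rate: Line 10/tier1 21 > Line 1/tier1 20 > Line 1/tier2 12 > Line 13/tier1 7 > Line 10/tier2 5 > Line 13/tier2 4.
Fill Line 10 tier1 block (8 at 21) — 12 left.
Line 1/tier1 (20): +9 — 3 left.
Line 1 tier2 at 12: only 3 left, fill 3.
Total = 21×8 + 20×9 + 12×3 = 384.

384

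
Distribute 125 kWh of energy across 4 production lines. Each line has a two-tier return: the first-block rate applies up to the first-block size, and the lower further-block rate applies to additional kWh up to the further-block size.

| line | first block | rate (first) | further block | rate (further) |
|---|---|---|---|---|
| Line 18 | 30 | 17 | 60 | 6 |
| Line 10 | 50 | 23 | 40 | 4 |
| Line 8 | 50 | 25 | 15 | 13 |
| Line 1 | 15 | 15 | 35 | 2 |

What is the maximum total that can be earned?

2825

Order all 8 blocks by rate: Line 8/first 25 > Line 10/first 23 > Line 18/first 17 > Line 1/first 15 > Line 8/second 13 > Line 18/second 6 > Line 10/second 4 > Line 1/second 2.
Line 8 first at 25: fill all 50 → 75 left.
Line 10/first (23): +50 → 25 left.
Line 18/first: +25 of 30 at 17; pool empty.
Total = 25×50 + 23×50 + 17×25 = 2825.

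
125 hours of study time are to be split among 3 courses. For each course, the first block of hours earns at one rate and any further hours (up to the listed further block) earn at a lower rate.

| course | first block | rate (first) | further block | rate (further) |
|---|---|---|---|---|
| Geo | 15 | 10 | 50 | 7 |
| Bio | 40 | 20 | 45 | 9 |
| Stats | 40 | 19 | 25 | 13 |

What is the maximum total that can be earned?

Rank every tier by rate: Bio/tier1 20 > Stats/tier1 19 > Stats/tier2 13 > Geo/tier1 10 > Bio/tier2 9 > Geo/tier2 7.
Fill Bio tier1 block (40 at 20) — 85 left.
Stats tier1 at 19: fill all 40 — 45 left.
Stats tier2 at 13: fill all 25 — 20 left.
Geo/tier1 (10): +15 — 5 left.
Bio tier2 at 9: only 5 left, fill 5.
Total = 20×40 + 19×40 + 13×25 + 10×15 + 9×5 = 2080.

2080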